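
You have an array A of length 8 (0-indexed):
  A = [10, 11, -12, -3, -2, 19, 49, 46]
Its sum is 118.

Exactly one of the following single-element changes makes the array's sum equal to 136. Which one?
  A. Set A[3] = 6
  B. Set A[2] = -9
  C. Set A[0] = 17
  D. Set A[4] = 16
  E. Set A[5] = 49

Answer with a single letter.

Answer: D

Derivation:
Option A: A[3] -3->6, delta=9, new_sum=118+(9)=127
Option B: A[2] -12->-9, delta=3, new_sum=118+(3)=121
Option C: A[0] 10->17, delta=7, new_sum=118+(7)=125
Option D: A[4] -2->16, delta=18, new_sum=118+(18)=136 <-- matches target
Option E: A[5] 19->49, delta=30, new_sum=118+(30)=148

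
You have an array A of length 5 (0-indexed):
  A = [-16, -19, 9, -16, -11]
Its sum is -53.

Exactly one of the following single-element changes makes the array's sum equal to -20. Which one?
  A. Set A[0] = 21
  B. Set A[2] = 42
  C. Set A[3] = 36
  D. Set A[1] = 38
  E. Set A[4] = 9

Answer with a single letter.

Answer: B

Derivation:
Option A: A[0] -16->21, delta=37, new_sum=-53+(37)=-16
Option B: A[2] 9->42, delta=33, new_sum=-53+(33)=-20 <-- matches target
Option C: A[3] -16->36, delta=52, new_sum=-53+(52)=-1
Option D: A[1] -19->38, delta=57, new_sum=-53+(57)=4
Option E: A[4] -11->9, delta=20, new_sum=-53+(20)=-33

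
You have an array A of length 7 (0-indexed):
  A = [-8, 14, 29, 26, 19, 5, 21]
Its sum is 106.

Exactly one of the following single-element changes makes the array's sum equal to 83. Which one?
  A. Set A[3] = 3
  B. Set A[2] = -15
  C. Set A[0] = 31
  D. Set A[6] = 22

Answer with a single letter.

Answer: A

Derivation:
Option A: A[3] 26->3, delta=-23, new_sum=106+(-23)=83 <-- matches target
Option B: A[2] 29->-15, delta=-44, new_sum=106+(-44)=62
Option C: A[0] -8->31, delta=39, new_sum=106+(39)=145
Option D: A[6] 21->22, delta=1, new_sum=106+(1)=107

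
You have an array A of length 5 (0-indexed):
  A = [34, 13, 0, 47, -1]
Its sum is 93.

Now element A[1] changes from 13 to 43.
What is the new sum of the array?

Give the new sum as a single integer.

Answer: 123

Derivation:
Old value at index 1: 13
New value at index 1: 43
Delta = 43 - 13 = 30
New sum = old_sum + delta = 93 + (30) = 123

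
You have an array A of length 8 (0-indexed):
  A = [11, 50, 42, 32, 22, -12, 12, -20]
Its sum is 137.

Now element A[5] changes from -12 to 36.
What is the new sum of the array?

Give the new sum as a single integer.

Old value at index 5: -12
New value at index 5: 36
Delta = 36 - -12 = 48
New sum = old_sum + delta = 137 + (48) = 185

Answer: 185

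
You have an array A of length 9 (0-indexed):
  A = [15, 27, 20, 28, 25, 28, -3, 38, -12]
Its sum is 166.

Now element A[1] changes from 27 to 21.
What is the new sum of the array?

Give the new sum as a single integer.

Old value at index 1: 27
New value at index 1: 21
Delta = 21 - 27 = -6
New sum = old_sum + delta = 166 + (-6) = 160

Answer: 160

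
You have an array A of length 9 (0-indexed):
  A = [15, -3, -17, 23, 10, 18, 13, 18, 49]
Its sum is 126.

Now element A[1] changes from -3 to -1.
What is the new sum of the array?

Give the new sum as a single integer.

Answer: 128

Derivation:
Old value at index 1: -3
New value at index 1: -1
Delta = -1 - -3 = 2
New sum = old_sum + delta = 126 + (2) = 128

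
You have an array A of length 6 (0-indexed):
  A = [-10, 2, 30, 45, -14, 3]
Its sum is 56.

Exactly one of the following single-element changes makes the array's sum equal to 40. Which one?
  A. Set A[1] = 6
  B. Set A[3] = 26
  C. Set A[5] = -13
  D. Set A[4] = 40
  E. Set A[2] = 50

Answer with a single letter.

Answer: C

Derivation:
Option A: A[1] 2->6, delta=4, new_sum=56+(4)=60
Option B: A[3] 45->26, delta=-19, new_sum=56+(-19)=37
Option C: A[5] 3->-13, delta=-16, new_sum=56+(-16)=40 <-- matches target
Option D: A[4] -14->40, delta=54, new_sum=56+(54)=110
Option E: A[2] 30->50, delta=20, new_sum=56+(20)=76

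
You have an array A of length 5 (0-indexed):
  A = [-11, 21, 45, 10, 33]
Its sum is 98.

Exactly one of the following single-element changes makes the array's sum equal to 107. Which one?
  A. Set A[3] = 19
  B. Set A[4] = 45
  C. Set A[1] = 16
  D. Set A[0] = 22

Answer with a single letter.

Answer: A

Derivation:
Option A: A[3] 10->19, delta=9, new_sum=98+(9)=107 <-- matches target
Option B: A[4] 33->45, delta=12, new_sum=98+(12)=110
Option C: A[1] 21->16, delta=-5, new_sum=98+(-5)=93
Option D: A[0] -11->22, delta=33, new_sum=98+(33)=131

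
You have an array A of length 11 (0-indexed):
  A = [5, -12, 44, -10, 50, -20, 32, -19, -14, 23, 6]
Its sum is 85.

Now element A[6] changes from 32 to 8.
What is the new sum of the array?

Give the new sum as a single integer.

Answer: 61

Derivation:
Old value at index 6: 32
New value at index 6: 8
Delta = 8 - 32 = -24
New sum = old_sum + delta = 85 + (-24) = 61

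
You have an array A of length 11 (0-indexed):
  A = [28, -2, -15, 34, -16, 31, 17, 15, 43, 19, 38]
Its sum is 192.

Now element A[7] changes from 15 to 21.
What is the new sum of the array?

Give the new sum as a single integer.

Old value at index 7: 15
New value at index 7: 21
Delta = 21 - 15 = 6
New sum = old_sum + delta = 192 + (6) = 198

Answer: 198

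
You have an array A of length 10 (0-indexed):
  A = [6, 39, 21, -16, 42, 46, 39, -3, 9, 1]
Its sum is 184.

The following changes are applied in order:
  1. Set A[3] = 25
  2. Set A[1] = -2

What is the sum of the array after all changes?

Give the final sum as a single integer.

Answer: 184

Derivation:
Initial sum: 184
Change 1: A[3] -16 -> 25, delta = 41, sum = 225
Change 2: A[1] 39 -> -2, delta = -41, sum = 184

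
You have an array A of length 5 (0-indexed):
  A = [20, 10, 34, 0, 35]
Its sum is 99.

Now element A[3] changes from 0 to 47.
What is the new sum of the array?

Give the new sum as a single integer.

Answer: 146

Derivation:
Old value at index 3: 0
New value at index 3: 47
Delta = 47 - 0 = 47
New sum = old_sum + delta = 99 + (47) = 146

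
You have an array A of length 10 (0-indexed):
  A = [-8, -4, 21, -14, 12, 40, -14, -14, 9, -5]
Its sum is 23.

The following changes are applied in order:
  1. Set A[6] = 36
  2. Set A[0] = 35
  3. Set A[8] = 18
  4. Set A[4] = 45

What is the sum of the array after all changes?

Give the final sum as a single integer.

Initial sum: 23
Change 1: A[6] -14 -> 36, delta = 50, sum = 73
Change 2: A[0] -8 -> 35, delta = 43, sum = 116
Change 3: A[8] 9 -> 18, delta = 9, sum = 125
Change 4: A[4] 12 -> 45, delta = 33, sum = 158

Answer: 158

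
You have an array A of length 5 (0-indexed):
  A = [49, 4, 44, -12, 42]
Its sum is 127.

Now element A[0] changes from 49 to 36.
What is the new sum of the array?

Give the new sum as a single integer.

Old value at index 0: 49
New value at index 0: 36
Delta = 36 - 49 = -13
New sum = old_sum + delta = 127 + (-13) = 114

Answer: 114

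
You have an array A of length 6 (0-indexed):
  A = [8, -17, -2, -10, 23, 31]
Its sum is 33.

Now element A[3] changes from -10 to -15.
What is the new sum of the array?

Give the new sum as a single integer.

Answer: 28

Derivation:
Old value at index 3: -10
New value at index 3: -15
Delta = -15 - -10 = -5
New sum = old_sum + delta = 33 + (-5) = 28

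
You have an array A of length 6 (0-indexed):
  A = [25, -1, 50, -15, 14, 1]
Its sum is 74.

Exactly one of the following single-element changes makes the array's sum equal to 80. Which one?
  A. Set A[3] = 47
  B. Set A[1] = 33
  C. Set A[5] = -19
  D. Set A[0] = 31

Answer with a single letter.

Answer: D

Derivation:
Option A: A[3] -15->47, delta=62, new_sum=74+(62)=136
Option B: A[1] -1->33, delta=34, new_sum=74+(34)=108
Option C: A[5] 1->-19, delta=-20, new_sum=74+(-20)=54
Option D: A[0] 25->31, delta=6, new_sum=74+(6)=80 <-- matches target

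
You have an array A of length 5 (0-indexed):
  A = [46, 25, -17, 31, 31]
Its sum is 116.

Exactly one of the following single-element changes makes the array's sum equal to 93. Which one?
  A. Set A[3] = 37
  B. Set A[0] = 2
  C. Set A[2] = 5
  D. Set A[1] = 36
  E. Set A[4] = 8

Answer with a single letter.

Option A: A[3] 31->37, delta=6, new_sum=116+(6)=122
Option B: A[0] 46->2, delta=-44, new_sum=116+(-44)=72
Option C: A[2] -17->5, delta=22, new_sum=116+(22)=138
Option D: A[1] 25->36, delta=11, new_sum=116+(11)=127
Option E: A[4] 31->8, delta=-23, new_sum=116+(-23)=93 <-- matches target

Answer: E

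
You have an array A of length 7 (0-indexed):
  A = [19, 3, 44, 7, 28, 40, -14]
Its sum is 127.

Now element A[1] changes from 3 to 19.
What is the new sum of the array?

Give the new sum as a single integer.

Answer: 143

Derivation:
Old value at index 1: 3
New value at index 1: 19
Delta = 19 - 3 = 16
New sum = old_sum + delta = 127 + (16) = 143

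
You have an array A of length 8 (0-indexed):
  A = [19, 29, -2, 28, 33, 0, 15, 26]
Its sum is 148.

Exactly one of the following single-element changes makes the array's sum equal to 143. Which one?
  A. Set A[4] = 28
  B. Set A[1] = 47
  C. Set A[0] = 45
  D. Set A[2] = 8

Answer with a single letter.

Answer: A

Derivation:
Option A: A[4] 33->28, delta=-5, new_sum=148+(-5)=143 <-- matches target
Option B: A[1] 29->47, delta=18, new_sum=148+(18)=166
Option C: A[0] 19->45, delta=26, new_sum=148+(26)=174
Option D: A[2] -2->8, delta=10, new_sum=148+(10)=158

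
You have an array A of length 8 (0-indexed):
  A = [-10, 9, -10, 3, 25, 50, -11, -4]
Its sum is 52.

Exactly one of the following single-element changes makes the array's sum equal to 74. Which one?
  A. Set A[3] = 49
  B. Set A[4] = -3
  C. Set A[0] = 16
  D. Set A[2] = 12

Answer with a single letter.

Answer: D

Derivation:
Option A: A[3] 3->49, delta=46, new_sum=52+(46)=98
Option B: A[4] 25->-3, delta=-28, new_sum=52+(-28)=24
Option C: A[0] -10->16, delta=26, new_sum=52+(26)=78
Option D: A[2] -10->12, delta=22, new_sum=52+(22)=74 <-- matches target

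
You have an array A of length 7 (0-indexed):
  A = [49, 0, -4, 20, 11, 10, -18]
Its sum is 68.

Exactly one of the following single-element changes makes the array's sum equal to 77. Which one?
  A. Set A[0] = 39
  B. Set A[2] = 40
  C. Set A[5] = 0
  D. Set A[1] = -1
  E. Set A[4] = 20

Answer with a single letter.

Option A: A[0] 49->39, delta=-10, new_sum=68+(-10)=58
Option B: A[2] -4->40, delta=44, new_sum=68+(44)=112
Option C: A[5] 10->0, delta=-10, new_sum=68+(-10)=58
Option D: A[1] 0->-1, delta=-1, new_sum=68+(-1)=67
Option E: A[4] 11->20, delta=9, new_sum=68+(9)=77 <-- matches target

Answer: E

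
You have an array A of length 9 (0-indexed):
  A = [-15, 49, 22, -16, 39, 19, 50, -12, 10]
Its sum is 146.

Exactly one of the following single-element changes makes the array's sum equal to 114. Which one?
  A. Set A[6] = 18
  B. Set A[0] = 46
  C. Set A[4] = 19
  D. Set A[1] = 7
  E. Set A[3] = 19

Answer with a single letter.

Option A: A[6] 50->18, delta=-32, new_sum=146+(-32)=114 <-- matches target
Option B: A[0] -15->46, delta=61, new_sum=146+(61)=207
Option C: A[4] 39->19, delta=-20, new_sum=146+(-20)=126
Option D: A[1] 49->7, delta=-42, new_sum=146+(-42)=104
Option E: A[3] -16->19, delta=35, new_sum=146+(35)=181

Answer: A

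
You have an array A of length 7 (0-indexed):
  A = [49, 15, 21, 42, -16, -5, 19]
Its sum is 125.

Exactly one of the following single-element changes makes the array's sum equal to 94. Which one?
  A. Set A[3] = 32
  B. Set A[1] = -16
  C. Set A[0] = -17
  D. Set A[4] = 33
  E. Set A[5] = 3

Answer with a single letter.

Option A: A[3] 42->32, delta=-10, new_sum=125+(-10)=115
Option B: A[1] 15->-16, delta=-31, new_sum=125+(-31)=94 <-- matches target
Option C: A[0] 49->-17, delta=-66, new_sum=125+(-66)=59
Option D: A[4] -16->33, delta=49, new_sum=125+(49)=174
Option E: A[5] -5->3, delta=8, new_sum=125+(8)=133

Answer: B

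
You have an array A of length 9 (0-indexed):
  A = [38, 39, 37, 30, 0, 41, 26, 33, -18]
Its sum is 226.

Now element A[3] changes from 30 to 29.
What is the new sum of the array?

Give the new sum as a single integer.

Answer: 225

Derivation:
Old value at index 3: 30
New value at index 3: 29
Delta = 29 - 30 = -1
New sum = old_sum + delta = 226 + (-1) = 225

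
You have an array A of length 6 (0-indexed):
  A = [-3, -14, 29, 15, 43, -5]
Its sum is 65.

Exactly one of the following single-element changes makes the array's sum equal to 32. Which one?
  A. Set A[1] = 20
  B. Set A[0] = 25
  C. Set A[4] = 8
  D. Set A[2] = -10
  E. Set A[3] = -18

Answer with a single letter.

Answer: E

Derivation:
Option A: A[1] -14->20, delta=34, new_sum=65+(34)=99
Option B: A[0] -3->25, delta=28, new_sum=65+(28)=93
Option C: A[4] 43->8, delta=-35, new_sum=65+(-35)=30
Option D: A[2] 29->-10, delta=-39, new_sum=65+(-39)=26
Option E: A[3] 15->-18, delta=-33, new_sum=65+(-33)=32 <-- matches target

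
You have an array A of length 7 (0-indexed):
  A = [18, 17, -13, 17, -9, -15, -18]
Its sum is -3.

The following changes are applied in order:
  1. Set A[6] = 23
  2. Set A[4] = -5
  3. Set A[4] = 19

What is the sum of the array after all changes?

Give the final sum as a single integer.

Initial sum: -3
Change 1: A[6] -18 -> 23, delta = 41, sum = 38
Change 2: A[4] -9 -> -5, delta = 4, sum = 42
Change 3: A[4] -5 -> 19, delta = 24, sum = 66

Answer: 66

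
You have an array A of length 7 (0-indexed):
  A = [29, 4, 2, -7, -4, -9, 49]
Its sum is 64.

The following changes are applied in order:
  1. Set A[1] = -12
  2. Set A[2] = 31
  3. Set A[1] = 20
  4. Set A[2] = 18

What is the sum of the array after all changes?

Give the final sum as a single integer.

Answer: 96

Derivation:
Initial sum: 64
Change 1: A[1] 4 -> -12, delta = -16, sum = 48
Change 2: A[2] 2 -> 31, delta = 29, sum = 77
Change 3: A[1] -12 -> 20, delta = 32, sum = 109
Change 4: A[2] 31 -> 18, delta = -13, sum = 96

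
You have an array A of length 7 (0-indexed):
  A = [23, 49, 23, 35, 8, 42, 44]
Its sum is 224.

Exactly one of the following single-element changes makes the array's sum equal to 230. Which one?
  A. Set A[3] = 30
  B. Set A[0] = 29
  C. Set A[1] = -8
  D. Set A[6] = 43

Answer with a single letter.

Option A: A[3] 35->30, delta=-5, new_sum=224+(-5)=219
Option B: A[0] 23->29, delta=6, new_sum=224+(6)=230 <-- matches target
Option C: A[1] 49->-8, delta=-57, new_sum=224+(-57)=167
Option D: A[6] 44->43, delta=-1, new_sum=224+(-1)=223

Answer: B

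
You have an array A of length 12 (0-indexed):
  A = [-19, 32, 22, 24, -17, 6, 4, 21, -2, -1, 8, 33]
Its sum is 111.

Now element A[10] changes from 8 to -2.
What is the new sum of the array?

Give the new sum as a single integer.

Answer: 101

Derivation:
Old value at index 10: 8
New value at index 10: -2
Delta = -2 - 8 = -10
New sum = old_sum + delta = 111 + (-10) = 101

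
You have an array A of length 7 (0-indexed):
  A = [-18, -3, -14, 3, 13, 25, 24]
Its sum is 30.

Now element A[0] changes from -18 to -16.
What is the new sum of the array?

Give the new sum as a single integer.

Answer: 32

Derivation:
Old value at index 0: -18
New value at index 0: -16
Delta = -16 - -18 = 2
New sum = old_sum + delta = 30 + (2) = 32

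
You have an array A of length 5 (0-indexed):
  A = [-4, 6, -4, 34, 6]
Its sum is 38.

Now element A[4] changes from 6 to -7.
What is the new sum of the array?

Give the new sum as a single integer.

Answer: 25

Derivation:
Old value at index 4: 6
New value at index 4: -7
Delta = -7 - 6 = -13
New sum = old_sum + delta = 38 + (-13) = 25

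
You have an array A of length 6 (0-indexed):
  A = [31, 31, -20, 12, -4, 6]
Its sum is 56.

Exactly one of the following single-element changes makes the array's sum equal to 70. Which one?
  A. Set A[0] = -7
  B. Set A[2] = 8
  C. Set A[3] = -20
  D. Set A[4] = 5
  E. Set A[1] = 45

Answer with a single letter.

Option A: A[0] 31->-7, delta=-38, new_sum=56+(-38)=18
Option B: A[2] -20->8, delta=28, new_sum=56+(28)=84
Option C: A[3] 12->-20, delta=-32, new_sum=56+(-32)=24
Option D: A[4] -4->5, delta=9, new_sum=56+(9)=65
Option E: A[1] 31->45, delta=14, new_sum=56+(14)=70 <-- matches target

Answer: E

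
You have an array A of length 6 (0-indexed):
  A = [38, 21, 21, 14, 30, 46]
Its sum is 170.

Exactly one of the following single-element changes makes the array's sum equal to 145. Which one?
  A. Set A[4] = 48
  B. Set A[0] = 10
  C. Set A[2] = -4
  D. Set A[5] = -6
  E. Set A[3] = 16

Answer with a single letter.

Answer: C

Derivation:
Option A: A[4] 30->48, delta=18, new_sum=170+(18)=188
Option B: A[0] 38->10, delta=-28, new_sum=170+(-28)=142
Option C: A[2] 21->-4, delta=-25, new_sum=170+(-25)=145 <-- matches target
Option D: A[5] 46->-6, delta=-52, new_sum=170+(-52)=118
Option E: A[3] 14->16, delta=2, new_sum=170+(2)=172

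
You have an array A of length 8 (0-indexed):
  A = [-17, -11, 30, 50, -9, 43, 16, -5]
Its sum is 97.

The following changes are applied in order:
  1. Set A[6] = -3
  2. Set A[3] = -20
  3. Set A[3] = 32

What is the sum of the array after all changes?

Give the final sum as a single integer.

Answer: 60

Derivation:
Initial sum: 97
Change 1: A[6] 16 -> -3, delta = -19, sum = 78
Change 2: A[3] 50 -> -20, delta = -70, sum = 8
Change 3: A[3] -20 -> 32, delta = 52, sum = 60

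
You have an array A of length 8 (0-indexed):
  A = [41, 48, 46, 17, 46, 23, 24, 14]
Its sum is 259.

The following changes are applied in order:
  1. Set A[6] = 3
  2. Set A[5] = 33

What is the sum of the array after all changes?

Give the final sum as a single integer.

Initial sum: 259
Change 1: A[6] 24 -> 3, delta = -21, sum = 238
Change 2: A[5] 23 -> 33, delta = 10, sum = 248

Answer: 248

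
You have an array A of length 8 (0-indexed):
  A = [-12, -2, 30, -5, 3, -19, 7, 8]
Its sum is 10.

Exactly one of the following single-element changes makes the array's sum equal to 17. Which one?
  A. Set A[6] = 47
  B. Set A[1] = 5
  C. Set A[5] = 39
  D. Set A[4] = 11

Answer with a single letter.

Option A: A[6] 7->47, delta=40, new_sum=10+(40)=50
Option B: A[1] -2->5, delta=7, new_sum=10+(7)=17 <-- matches target
Option C: A[5] -19->39, delta=58, new_sum=10+(58)=68
Option D: A[4] 3->11, delta=8, new_sum=10+(8)=18

Answer: B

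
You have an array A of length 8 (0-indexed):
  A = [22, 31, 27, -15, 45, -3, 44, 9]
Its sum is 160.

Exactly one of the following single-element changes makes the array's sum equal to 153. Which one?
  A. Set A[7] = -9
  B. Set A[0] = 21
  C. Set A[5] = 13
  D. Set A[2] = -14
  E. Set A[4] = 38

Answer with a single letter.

Option A: A[7] 9->-9, delta=-18, new_sum=160+(-18)=142
Option B: A[0] 22->21, delta=-1, new_sum=160+(-1)=159
Option C: A[5] -3->13, delta=16, new_sum=160+(16)=176
Option D: A[2] 27->-14, delta=-41, new_sum=160+(-41)=119
Option E: A[4] 45->38, delta=-7, new_sum=160+(-7)=153 <-- matches target

Answer: E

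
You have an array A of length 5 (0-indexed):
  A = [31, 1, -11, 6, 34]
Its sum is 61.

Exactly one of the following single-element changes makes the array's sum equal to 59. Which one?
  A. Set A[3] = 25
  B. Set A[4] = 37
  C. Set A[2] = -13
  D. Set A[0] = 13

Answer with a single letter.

Option A: A[3] 6->25, delta=19, new_sum=61+(19)=80
Option B: A[4] 34->37, delta=3, new_sum=61+(3)=64
Option C: A[2] -11->-13, delta=-2, new_sum=61+(-2)=59 <-- matches target
Option D: A[0] 31->13, delta=-18, new_sum=61+(-18)=43

Answer: C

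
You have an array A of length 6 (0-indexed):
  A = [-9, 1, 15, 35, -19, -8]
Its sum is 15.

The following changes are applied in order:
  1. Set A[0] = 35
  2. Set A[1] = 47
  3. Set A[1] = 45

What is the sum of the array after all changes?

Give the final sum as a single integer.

Answer: 103

Derivation:
Initial sum: 15
Change 1: A[0] -9 -> 35, delta = 44, sum = 59
Change 2: A[1] 1 -> 47, delta = 46, sum = 105
Change 3: A[1] 47 -> 45, delta = -2, sum = 103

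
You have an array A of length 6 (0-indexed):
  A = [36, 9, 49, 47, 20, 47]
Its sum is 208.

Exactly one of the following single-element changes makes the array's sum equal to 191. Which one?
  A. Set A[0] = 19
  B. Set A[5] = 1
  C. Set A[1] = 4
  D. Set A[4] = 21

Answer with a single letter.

Answer: A

Derivation:
Option A: A[0] 36->19, delta=-17, new_sum=208+(-17)=191 <-- matches target
Option B: A[5] 47->1, delta=-46, new_sum=208+(-46)=162
Option C: A[1] 9->4, delta=-5, new_sum=208+(-5)=203
Option D: A[4] 20->21, delta=1, new_sum=208+(1)=209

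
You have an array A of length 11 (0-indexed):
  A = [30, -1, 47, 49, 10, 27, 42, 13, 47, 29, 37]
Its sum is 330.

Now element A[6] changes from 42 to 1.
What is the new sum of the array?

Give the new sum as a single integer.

Answer: 289

Derivation:
Old value at index 6: 42
New value at index 6: 1
Delta = 1 - 42 = -41
New sum = old_sum + delta = 330 + (-41) = 289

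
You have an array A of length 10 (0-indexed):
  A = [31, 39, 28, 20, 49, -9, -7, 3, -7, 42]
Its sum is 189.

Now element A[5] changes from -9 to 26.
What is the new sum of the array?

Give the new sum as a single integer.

Answer: 224

Derivation:
Old value at index 5: -9
New value at index 5: 26
Delta = 26 - -9 = 35
New sum = old_sum + delta = 189 + (35) = 224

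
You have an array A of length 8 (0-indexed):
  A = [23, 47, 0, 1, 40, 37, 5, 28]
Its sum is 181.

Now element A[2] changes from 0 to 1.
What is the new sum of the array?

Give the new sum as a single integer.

Old value at index 2: 0
New value at index 2: 1
Delta = 1 - 0 = 1
New sum = old_sum + delta = 181 + (1) = 182

Answer: 182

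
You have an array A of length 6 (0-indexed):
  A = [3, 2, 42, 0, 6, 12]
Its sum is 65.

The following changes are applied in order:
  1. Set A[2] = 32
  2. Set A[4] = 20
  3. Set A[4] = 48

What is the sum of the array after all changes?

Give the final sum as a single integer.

Answer: 97

Derivation:
Initial sum: 65
Change 1: A[2] 42 -> 32, delta = -10, sum = 55
Change 2: A[4] 6 -> 20, delta = 14, sum = 69
Change 3: A[4] 20 -> 48, delta = 28, sum = 97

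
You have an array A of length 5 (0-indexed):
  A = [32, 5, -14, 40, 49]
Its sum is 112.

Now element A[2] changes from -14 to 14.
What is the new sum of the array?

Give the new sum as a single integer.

Answer: 140

Derivation:
Old value at index 2: -14
New value at index 2: 14
Delta = 14 - -14 = 28
New sum = old_sum + delta = 112 + (28) = 140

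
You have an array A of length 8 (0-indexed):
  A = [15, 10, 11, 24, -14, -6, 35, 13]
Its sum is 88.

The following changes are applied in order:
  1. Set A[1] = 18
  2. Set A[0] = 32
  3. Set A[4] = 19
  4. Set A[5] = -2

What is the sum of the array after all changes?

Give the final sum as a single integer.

Initial sum: 88
Change 1: A[1] 10 -> 18, delta = 8, sum = 96
Change 2: A[0] 15 -> 32, delta = 17, sum = 113
Change 3: A[4] -14 -> 19, delta = 33, sum = 146
Change 4: A[5] -6 -> -2, delta = 4, sum = 150

Answer: 150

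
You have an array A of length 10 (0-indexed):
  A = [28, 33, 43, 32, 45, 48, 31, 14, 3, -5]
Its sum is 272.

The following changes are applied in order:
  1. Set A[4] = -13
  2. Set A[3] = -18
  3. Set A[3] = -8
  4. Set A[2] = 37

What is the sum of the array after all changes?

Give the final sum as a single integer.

Initial sum: 272
Change 1: A[4] 45 -> -13, delta = -58, sum = 214
Change 2: A[3] 32 -> -18, delta = -50, sum = 164
Change 3: A[3] -18 -> -8, delta = 10, sum = 174
Change 4: A[2] 43 -> 37, delta = -6, sum = 168

Answer: 168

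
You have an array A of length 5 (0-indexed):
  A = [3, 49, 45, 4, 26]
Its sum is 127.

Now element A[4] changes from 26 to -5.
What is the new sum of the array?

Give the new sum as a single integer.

Old value at index 4: 26
New value at index 4: -5
Delta = -5 - 26 = -31
New sum = old_sum + delta = 127 + (-31) = 96

Answer: 96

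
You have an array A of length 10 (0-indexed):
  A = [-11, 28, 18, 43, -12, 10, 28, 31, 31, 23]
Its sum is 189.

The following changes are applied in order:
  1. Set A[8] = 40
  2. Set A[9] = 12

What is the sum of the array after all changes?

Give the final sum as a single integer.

Initial sum: 189
Change 1: A[8] 31 -> 40, delta = 9, sum = 198
Change 2: A[9] 23 -> 12, delta = -11, sum = 187

Answer: 187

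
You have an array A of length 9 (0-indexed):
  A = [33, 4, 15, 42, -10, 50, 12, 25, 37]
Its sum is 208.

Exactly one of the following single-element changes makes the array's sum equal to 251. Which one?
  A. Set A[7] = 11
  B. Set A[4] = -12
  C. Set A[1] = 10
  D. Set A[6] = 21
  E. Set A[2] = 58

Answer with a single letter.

Option A: A[7] 25->11, delta=-14, new_sum=208+(-14)=194
Option B: A[4] -10->-12, delta=-2, new_sum=208+(-2)=206
Option C: A[1] 4->10, delta=6, new_sum=208+(6)=214
Option D: A[6] 12->21, delta=9, new_sum=208+(9)=217
Option E: A[2] 15->58, delta=43, new_sum=208+(43)=251 <-- matches target

Answer: E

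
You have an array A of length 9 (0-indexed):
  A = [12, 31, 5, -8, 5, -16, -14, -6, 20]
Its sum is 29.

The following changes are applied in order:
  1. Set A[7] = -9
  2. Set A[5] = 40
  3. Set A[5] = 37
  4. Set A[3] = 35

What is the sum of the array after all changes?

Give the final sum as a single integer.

Initial sum: 29
Change 1: A[7] -6 -> -9, delta = -3, sum = 26
Change 2: A[5] -16 -> 40, delta = 56, sum = 82
Change 3: A[5] 40 -> 37, delta = -3, sum = 79
Change 4: A[3] -8 -> 35, delta = 43, sum = 122

Answer: 122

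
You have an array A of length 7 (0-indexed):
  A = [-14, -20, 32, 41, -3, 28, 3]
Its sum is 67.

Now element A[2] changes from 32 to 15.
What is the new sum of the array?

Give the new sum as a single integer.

Answer: 50

Derivation:
Old value at index 2: 32
New value at index 2: 15
Delta = 15 - 32 = -17
New sum = old_sum + delta = 67 + (-17) = 50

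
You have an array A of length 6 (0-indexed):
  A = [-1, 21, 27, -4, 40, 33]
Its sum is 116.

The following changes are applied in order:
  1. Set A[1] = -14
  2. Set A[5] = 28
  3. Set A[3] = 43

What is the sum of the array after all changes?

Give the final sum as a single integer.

Initial sum: 116
Change 1: A[1] 21 -> -14, delta = -35, sum = 81
Change 2: A[5] 33 -> 28, delta = -5, sum = 76
Change 3: A[3] -4 -> 43, delta = 47, sum = 123

Answer: 123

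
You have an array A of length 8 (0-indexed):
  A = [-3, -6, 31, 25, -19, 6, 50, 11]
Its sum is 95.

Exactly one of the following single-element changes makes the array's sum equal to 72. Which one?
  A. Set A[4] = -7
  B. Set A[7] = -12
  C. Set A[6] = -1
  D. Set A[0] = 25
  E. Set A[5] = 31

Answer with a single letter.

Option A: A[4] -19->-7, delta=12, new_sum=95+(12)=107
Option B: A[7] 11->-12, delta=-23, new_sum=95+(-23)=72 <-- matches target
Option C: A[6] 50->-1, delta=-51, new_sum=95+(-51)=44
Option D: A[0] -3->25, delta=28, new_sum=95+(28)=123
Option E: A[5] 6->31, delta=25, new_sum=95+(25)=120

Answer: B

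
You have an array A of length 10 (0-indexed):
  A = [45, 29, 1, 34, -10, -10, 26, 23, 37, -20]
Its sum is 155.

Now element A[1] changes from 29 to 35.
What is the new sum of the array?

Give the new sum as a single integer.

Answer: 161

Derivation:
Old value at index 1: 29
New value at index 1: 35
Delta = 35 - 29 = 6
New sum = old_sum + delta = 155 + (6) = 161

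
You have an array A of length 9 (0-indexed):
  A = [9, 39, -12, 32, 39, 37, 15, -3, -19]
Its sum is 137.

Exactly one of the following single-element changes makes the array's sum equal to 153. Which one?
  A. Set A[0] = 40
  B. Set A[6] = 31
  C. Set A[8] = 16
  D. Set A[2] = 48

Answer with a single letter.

Option A: A[0] 9->40, delta=31, new_sum=137+(31)=168
Option B: A[6] 15->31, delta=16, new_sum=137+(16)=153 <-- matches target
Option C: A[8] -19->16, delta=35, new_sum=137+(35)=172
Option D: A[2] -12->48, delta=60, new_sum=137+(60)=197

Answer: B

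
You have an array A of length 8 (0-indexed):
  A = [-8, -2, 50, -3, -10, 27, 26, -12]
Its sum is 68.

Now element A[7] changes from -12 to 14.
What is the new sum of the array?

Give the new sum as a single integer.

Old value at index 7: -12
New value at index 7: 14
Delta = 14 - -12 = 26
New sum = old_sum + delta = 68 + (26) = 94

Answer: 94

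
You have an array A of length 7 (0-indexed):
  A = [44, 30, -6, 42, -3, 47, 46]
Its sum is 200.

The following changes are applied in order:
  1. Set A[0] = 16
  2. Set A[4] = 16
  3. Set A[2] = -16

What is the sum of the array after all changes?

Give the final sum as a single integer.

Initial sum: 200
Change 1: A[0] 44 -> 16, delta = -28, sum = 172
Change 2: A[4] -3 -> 16, delta = 19, sum = 191
Change 3: A[2] -6 -> -16, delta = -10, sum = 181

Answer: 181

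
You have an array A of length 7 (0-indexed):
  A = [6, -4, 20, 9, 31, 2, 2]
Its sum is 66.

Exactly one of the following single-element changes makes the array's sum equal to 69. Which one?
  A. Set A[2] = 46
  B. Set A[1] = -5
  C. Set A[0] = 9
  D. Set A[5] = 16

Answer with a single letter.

Option A: A[2] 20->46, delta=26, new_sum=66+(26)=92
Option B: A[1] -4->-5, delta=-1, new_sum=66+(-1)=65
Option C: A[0] 6->9, delta=3, new_sum=66+(3)=69 <-- matches target
Option D: A[5] 2->16, delta=14, new_sum=66+(14)=80

Answer: C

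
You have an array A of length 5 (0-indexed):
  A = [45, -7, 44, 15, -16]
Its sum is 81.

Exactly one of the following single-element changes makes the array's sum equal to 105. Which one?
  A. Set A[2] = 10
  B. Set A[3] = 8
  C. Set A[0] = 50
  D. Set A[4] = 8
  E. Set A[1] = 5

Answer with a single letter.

Answer: D

Derivation:
Option A: A[2] 44->10, delta=-34, new_sum=81+(-34)=47
Option B: A[3] 15->8, delta=-7, new_sum=81+(-7)=74
Option C: A[0] 45->50, delta=5, new_sum=81+(5)=86
Option D: A[4] -16->8, delta=24, new_sum=81+(24)=105 <-- matches target
Option E: A[1] -7->5, delta=12, new_sum=81+(12)=93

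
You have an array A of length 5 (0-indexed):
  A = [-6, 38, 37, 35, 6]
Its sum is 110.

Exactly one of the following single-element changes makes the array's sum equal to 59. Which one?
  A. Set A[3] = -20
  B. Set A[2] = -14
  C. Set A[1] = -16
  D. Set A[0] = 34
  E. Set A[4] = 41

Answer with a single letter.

Answer: B

Derivation:
Option A: A[3] 35->-20, delta=-55, new_sum=110+(-55)=55
Option B: A[2] 37->-14, delta=-51, new_sum=110+(-51)=59 <-- matches target
Option C: A[1] 38->-16, delta=-54, new_sum=110+(-54)=56
Option D: A[0] -6->34, delta=40, new_sum=110+(40)=150
Option E: A[4] 6->41, delta=35, new_sum=110+(35)=145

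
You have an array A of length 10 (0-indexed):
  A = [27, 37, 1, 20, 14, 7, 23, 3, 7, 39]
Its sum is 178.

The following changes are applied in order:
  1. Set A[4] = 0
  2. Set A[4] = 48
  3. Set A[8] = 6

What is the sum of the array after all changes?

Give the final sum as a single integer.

Answer: 211

Derivation:
Initial sum: 178
Change 1: A[4] 14 -> 0, delta = -14, sum = 164
Change 2: A[4] 0 -> 48, delta = 48, sum = 212
Change 3: A[8] 7 -> 6, delta = -1, sum = 211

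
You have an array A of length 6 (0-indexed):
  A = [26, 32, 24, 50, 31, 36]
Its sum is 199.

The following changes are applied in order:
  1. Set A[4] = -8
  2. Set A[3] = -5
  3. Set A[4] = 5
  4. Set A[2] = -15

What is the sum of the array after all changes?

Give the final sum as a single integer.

Answer: 79

Derivation:
Initial sum: 199
Change 1: A[4] 31 -> -8, delta = -39, sum = 160
Change 2: A[3] 50 -> -5, delta = -55, sum = 105
Change 3: A[4] -8 -> 5, delta = 13, sum = 118
Change 4: A[2] 24 -> -15, delta = -39, sum = 79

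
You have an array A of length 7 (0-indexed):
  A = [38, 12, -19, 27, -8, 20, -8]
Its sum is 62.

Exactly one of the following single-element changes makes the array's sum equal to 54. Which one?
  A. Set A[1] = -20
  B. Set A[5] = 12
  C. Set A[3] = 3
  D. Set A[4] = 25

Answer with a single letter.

Option A: A[1] 12->-20, delta=-32, new_sum=62+(-32)=30
Option B: A[5] 20->12, delta=-8, new_sum=62+(-8)=54 <-- matches target
Option C: A[3] 27->3, delta=-24, new_sum=62+(-24)=38
Option D: A[4] -8->25, delta=33, new_sum=62+(33)=95

Answer: B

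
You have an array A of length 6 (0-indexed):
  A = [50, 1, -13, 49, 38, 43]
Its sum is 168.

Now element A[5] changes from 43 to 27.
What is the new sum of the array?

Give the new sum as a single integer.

Answer: 152

Derivation:
Old value at index 5: 43
New value at index 5: 27
Delta = 27 - 43 = -16
New sum = old_sum + delta = 168 + (-16) = 152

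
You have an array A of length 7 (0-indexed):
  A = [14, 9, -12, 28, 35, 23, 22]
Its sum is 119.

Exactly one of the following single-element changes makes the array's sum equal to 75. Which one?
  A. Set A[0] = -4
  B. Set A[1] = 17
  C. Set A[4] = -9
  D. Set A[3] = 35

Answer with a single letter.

Option A: A[0] 14->-4, delta=-18, new_sum=119+(-18)=101
Option B: A[1] 9->17, delta=8, new_sum=119+(8)=127
Option C: A[4] 35->-9, delta=-44, new_sum=119+(-44)=75 <-- matches target
Option D: A[3] 28->35, delta=7, new_sum=119+(7)=126

Answer: C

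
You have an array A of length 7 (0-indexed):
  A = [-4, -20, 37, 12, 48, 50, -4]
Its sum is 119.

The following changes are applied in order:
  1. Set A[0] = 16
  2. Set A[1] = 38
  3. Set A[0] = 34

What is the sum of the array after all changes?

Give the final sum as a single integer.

Answer: 215

Derivation:
Initial sum: 119
Change 1: A[0] -4 -> 16, delta = 20, sum = 139
Change 2: A[1] -20 -> 38, delta = 58, sum = 197
Change 3: A[0] 16 -> 34, delta = 18, sum = 215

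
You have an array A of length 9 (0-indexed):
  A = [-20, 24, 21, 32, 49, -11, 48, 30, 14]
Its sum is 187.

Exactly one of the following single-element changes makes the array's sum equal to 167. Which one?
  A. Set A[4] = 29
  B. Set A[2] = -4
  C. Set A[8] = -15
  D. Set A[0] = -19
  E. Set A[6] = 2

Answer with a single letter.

Answer: A

Derivation:
Option A: A[4] 49->29, delta=-20, new_sum=187+(-20)=167 <-- matches target
Option B: A[2] 21->-4, delta=-25, new_sum=187+(-25)=162
Option C: A[8] 14->-15, delta=-29, new_sum=187+(-29)=158
Option D: A[0] -20->-19, delta=1, new_sum=187+(1)=188
Option E: A[6] 48->2, delta=-46, new_sum=187+(-46)=141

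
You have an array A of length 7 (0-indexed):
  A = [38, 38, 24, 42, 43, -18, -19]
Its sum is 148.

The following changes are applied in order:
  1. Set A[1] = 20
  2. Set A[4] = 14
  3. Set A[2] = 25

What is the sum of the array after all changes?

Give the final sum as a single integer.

Initial sum: 148
Change 1: A[1] 38 -> 20, delta = -18, sum = 130
Change 2: A[4] 43 -> 14, delta = -29, sum = 101
Change 3: A[2] 24 -> 25, delta = 1, sum = 102

Answer: 102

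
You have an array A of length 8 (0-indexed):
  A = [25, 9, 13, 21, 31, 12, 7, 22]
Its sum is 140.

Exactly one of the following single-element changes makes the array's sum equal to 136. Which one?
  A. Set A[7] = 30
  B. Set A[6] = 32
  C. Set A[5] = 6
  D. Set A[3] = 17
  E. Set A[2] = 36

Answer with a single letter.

Answer: D

Derivation:
Option A: A[7] 22->30, delta=8, new_sum=140+(8)=148
Option B: A[6] 7->32, delta=25, new_sum=140+(25)=165
Option C: A[5] 12->6, delta=-6, new_sum=140+(-6)=134
Option D: A[3] 21->17, delta=-4, new_sum=140+(-4)=136 <-- matches target
Option E: A[2] 13->36, delta=23, new_sum=140+(23)=163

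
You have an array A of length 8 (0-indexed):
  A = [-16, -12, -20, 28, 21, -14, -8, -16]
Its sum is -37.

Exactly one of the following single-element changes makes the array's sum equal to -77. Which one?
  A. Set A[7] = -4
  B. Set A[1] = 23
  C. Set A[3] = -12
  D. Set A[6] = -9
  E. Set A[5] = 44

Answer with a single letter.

Option A: A[7] -16->-4, delta=12, new_sum=-37+(12)=-25
Option B: A[1] -12->23, delta=35, new_sum=-37+(35)=-2
Option C: A[3] 28->-12, delta=-40, new_sum=-37+(-40)=-77 <-- matches target
Option D: A[6] -8->-9, delta=-1, new_sum=-37+(-1)=-38
Option E: A[5] -14->44, delta=58, new_sum=-37+(58)=21

Answer: C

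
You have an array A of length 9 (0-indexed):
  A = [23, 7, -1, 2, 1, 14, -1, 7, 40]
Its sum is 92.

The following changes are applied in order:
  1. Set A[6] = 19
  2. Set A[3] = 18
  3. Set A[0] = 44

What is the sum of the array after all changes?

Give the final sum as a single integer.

Answer: 149

Derivation:
Initial sum: 92
Change 1: A[6] -1 -> 19, delta = 20, sum = 112
Change 2: A[3] 2 -> 18, delta = 16, sum = 128
Change 3: A[0] 23 -> 44, delta = 21, sum = 149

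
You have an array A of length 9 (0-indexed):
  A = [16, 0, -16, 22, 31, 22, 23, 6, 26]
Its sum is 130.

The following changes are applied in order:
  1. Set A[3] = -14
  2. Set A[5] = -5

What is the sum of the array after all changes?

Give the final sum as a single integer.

Initial sum: 130
Change 1: A[3] 22 -> -14, delta = -36, sum = 94
Change 2: A[5] 22 -> -5, delta = -27, sum = 67

Answer: 67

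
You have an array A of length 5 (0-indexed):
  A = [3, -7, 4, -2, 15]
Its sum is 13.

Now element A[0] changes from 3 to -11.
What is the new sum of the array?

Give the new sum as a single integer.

Old value at index 0: 3
New value at index 0: -11
Delta = -11 - 3 = -14
New sum = old_sum + delta = 13 + (-14) = -1

Answer: -1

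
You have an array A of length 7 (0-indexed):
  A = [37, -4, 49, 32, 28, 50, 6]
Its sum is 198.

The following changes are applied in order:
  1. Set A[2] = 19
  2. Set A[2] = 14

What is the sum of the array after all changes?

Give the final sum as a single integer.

Initial sum: 198
Change 1: A[2] 49 -> 19, delta = -30, sum = 168
Change 2: A[2] 19 -> 14, delta = -5, sum = 163

Answer: 163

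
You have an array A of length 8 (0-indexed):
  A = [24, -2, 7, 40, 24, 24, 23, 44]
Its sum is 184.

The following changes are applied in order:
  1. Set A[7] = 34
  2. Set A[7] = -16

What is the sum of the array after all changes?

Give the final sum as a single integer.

Answer: 124

Derivation:
Initial sum: 184
Change 1: A[7] 44 -> 34, delta = -10, sum = 174
Change 2: A[7] 34 -> -16, delta = -50, sum = 124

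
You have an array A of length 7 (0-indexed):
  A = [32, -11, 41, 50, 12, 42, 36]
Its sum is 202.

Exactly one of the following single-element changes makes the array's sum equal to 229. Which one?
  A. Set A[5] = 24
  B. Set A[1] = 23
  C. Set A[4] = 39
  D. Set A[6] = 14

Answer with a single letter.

Option A: A[5] 42->24, delta=-18, new_sum=202+(-18)=184
Option B: A[1] -11->23, delta=34, new_sum=202+(34)=236
Option C: A[4] 12->39, delta=27, new_sum=202+(27)=229 <-- matches target
Option D: A[6] 36->14, delta=-22, new_sum=202+(-22)=180

Answer: C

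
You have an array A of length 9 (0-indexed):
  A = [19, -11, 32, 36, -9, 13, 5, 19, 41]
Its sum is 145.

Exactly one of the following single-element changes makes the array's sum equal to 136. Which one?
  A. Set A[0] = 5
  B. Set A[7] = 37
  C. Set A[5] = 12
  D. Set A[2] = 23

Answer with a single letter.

Option A: A[0] 19->5, delta=-14, new_sum=145+(-14)=131
Option B: A[7] 19->37, delta=18, new_sum=145+(18)=163
Option C: A[5] 13->12, delta=-1, new_sum=145+(-1)=144
Option D: A[2] 32->23, delta=-9, new_sum=145+(-9)=136 <-- matches target

Answer: D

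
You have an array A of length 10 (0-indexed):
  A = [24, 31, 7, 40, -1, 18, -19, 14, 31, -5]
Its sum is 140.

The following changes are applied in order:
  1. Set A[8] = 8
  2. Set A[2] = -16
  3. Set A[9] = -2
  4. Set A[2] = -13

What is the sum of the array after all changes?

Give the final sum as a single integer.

Initial sum: 140
Change 1: A[8] 31 -> 8, delta = -23, sum = 117
Change 2: A[2] 7 -> -16, delta = -23, sum = 94
Change 3: A[9] -5 -> -2, delta = 3, sum = 97
Change 4: A[2] -16 -> -13, delta = 3, sum = 100

Answer: 100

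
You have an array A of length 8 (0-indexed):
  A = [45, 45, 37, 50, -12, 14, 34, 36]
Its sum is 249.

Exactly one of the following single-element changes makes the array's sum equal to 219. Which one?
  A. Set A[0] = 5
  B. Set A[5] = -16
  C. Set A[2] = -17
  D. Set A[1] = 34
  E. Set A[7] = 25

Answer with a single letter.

Answer: B

Derivation:
Option A: A[0] 45->5, delta=-40, new_sum=249+(-40)=209
Option B: A[5] 14->-16, delta=-30, new_sum=249+(-30)=219 <-- matches target
Option C: A[2] 37->-17, delta=-54, new_sum=249+(-54)=195
Option D: A[1] 45->34, delta=-11, new_sum=249+(-11)=238
Option E: A[7] 36->25, delta=-11, new_sum=249+(-11)=238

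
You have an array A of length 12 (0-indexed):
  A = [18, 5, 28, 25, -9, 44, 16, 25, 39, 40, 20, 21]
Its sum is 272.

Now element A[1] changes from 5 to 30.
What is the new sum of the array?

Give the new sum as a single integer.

Old value at index 1: 5
New value at index 1: 30
Delta = 30 - 5 = 25
New sum = old_sum + delta = 272 + (25) = 297

Answer: 297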